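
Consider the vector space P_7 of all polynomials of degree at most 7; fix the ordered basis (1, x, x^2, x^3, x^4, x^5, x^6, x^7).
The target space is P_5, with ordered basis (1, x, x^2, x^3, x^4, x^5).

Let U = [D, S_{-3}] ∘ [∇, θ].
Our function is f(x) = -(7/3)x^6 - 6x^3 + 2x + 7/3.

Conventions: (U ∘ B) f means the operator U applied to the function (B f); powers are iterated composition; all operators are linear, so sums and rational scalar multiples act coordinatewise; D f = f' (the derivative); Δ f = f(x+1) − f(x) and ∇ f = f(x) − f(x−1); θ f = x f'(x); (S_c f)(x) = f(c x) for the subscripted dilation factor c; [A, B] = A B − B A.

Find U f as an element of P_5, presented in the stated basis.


the result is g(x) = 22680x^4 + 30240x^3 + 15120x^2 + 2928x + 136

θ f = -14x^6 - 18x^3 + 2x
∇ θ f = -84x^5 + 210x^4 - 280x^3 + 156x^2 - 30x - 2
∇ f = -14x^5 + 35x^4 - (140/3)x^3 + 17x^2 + 4x - 5/3
θ ∇ f = -70x^5 + 140x^4 - 140x^3 + 34x^2 + 4x
[∇, θ] f = -14x^5 + 70x^4 - 140x^3 + 122x^2 - 34x - 2
S_{-3} [∇, θ] f = 3402x^5 + 5670x^4 + 3780x^3 + 1098x^2 + 102x - 2
D S_{-3} [∇, θ] f = 17010x^4 + 22680x^3 + 11340x^2 + 2196x + 102
D [∇, θ] f = -70x^4 + 280x^3 - 420x^2 + 244x - 34
S_{-3} D [∇, θ] f = -5670x^4 - 7560x^3 - 3780x^2 - 732x - 34
[D, S_{-3}] [∇, θ] f = 22680x^4 + 30240x^3 + 15120x^2 + 2928x + 136


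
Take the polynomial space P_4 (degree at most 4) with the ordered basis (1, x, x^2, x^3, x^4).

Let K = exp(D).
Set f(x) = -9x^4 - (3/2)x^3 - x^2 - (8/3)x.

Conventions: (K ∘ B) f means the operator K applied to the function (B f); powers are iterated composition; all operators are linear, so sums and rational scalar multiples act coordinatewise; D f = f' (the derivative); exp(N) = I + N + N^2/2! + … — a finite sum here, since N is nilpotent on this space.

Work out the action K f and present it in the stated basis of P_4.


g(x) = -9x^4 - (75/2)x^3 - (119/2)x^2 - (271/6)x - 85/6

order-1 term: -36x^3 - (9/2)x^2 - 2x - 8/3
order-2 term: -54x^2 - (9/2)x - 1
order-3 term: -36x - 3/2
order-4 term: -9
the series for exp(D) f terminates at order 4
exp(D) f = -9x^4 - (75/2)x^3 - (119/2)x^2 - (271/6)x - 85/6


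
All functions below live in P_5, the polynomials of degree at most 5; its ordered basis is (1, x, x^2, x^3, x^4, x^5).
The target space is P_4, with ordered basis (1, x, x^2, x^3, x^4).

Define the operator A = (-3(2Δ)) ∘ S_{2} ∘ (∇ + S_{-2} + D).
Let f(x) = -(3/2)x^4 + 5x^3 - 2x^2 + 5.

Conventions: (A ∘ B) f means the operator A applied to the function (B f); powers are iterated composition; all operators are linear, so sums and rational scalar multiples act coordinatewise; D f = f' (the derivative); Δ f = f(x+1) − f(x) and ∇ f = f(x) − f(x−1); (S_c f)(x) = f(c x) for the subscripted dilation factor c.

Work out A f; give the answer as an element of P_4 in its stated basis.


∇ f = -6x^3 + 24x^2 - 25x + 17/2
S_{-2} f = -24x^4 - 40x^3 - 8x^2 + 5
D f = -6x^3 + 15x^2 - 4x
(∇ + S_{-2} + D) f = -24x^4 - 52x^3 + 31x^2 - 29x + 27/2
S_{2} (∇ + S_{-2} + D) f = -384x^4 - 416x^3 + 124x^2 - 58x + 27/2
Δ S_{2} (∇ + S_{-2} + D) f = -1536x^3 - 3552x^2 - 2536x - 734
(2Δ) S_{2} (∇ + S_{-2} + D) f = -3072x^3 - 7104x^2 - 5072x - 1468
(-3(2Δ)) S_{2} (∇ + S_{-2} + D) f = 9216x^3 + 21312x^2 + 15216x + 4404

the result is g(x) = 9216x^3 + 21312x^2 + 15216x + 4404


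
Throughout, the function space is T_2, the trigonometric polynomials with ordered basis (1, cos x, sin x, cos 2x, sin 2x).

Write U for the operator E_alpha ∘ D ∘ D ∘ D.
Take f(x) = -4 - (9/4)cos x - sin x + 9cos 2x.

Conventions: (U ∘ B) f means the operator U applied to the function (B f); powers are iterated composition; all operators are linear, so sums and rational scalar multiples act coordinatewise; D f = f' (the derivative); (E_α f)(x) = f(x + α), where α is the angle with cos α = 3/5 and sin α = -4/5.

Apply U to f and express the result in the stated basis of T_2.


the result is g(x) = (12/5)cos x - (11/20)sin x - (1728/25)cos 2x - (504/25)sin 2x

D f = -cos x + (9/4)sin x - 18sin 2x
D D f = (9/4)cos x + sin x - 36cos 2x
D (D ∘ D) f = cos x - (9/4)sin x + 72sin 2x
E_alpha D (D ∘ D) f = (12/5)cos x - (11/20)sin x - (1728/25)cos 2x - (504/25)sin 2x


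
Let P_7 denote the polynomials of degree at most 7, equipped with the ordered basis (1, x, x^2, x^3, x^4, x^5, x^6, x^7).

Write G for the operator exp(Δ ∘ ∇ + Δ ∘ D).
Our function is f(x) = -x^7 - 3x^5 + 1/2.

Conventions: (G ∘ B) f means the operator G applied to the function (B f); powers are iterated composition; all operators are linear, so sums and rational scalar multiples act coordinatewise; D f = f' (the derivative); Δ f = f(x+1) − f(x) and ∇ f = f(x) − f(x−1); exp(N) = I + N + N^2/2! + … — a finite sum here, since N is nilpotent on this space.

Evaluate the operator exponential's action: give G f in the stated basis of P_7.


order-1 term: -84x^5 - 105x^4 - 330x^3 - 195x^2 - 146x - 22
order-2 term: -1680x^3 - 2520x^2 - 3870x - 1410
order-3 term: -6720x - 5040
the series for exp(Δ ∘ ∇ + Δ ∘ D) f terminates at order 3
exp(Δ ∘ ∇ + Δ ∘ D) f = -x^7 - 87x^5 - 105x^4 - 2010x^3 - 2715x^2 - 10736x - 12943/2

the image equals g(x) = -x^7 - 87x^5 - 105x^4 - 2010x^3 - 2715x^2 - 10736x - 12943/2


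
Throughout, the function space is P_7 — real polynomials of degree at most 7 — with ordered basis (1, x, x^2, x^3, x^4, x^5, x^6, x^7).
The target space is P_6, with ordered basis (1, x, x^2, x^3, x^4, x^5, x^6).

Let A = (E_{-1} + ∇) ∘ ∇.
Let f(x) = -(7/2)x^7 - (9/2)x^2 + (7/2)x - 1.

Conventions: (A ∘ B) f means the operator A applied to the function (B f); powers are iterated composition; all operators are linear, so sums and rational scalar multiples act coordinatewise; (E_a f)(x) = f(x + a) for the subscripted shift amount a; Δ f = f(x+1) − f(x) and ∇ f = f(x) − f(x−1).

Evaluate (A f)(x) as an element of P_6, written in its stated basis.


the image equals g(x) = -(49/2)x^6 + (147/2)x^5 - (245/2)x^4 + (245/2)x^3 - (147/2)x^2 + (31/2)x + 9/2

∇ f = -(49/2)x^6 + (147/2)x^5 - (245/2)x^4 + (245/2)x^3 - (147/2)x^2 + (31/2)x + 9/2
E_{-1} ∇ f = -(49/2)x^6 + (441/2)x^5 - (1715/2)x^4 + (3675/2)x^3 - (4557/2)x^2 + (3069/2)x - 855/2
∇ ∇ f = -147x^5 + 735x^4 - 1715x^3 + 2205x^2 - 1519x + 432
(E_{-1} + ∇) ∇ f = -(49/2)x^6 + (147/2)x^5 - (245/2)x^4 + (245/2)x^3 - (147/2)x^2 + (31/2)x + 9/2


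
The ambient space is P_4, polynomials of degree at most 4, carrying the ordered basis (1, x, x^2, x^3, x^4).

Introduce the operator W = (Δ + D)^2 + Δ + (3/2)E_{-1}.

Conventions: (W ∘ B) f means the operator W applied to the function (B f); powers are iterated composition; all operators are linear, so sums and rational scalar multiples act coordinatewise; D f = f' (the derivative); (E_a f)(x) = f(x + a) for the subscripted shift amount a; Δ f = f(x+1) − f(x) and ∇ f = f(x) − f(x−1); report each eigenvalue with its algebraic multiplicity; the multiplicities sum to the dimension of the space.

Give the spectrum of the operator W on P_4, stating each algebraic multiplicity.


λ = 3/2 (multiplicity 5)

image of 1: 3/2
image of x: (3/2)x - 1/2
image of x^2: (3/2)x^2 - x + 21/2
image of x^3: (3/2)x^3 - (3/2)x^2 + (63/2)x + 23/2
image of x^4: (3/2)x^4 - 2x^3 + 63x^2 + 46x + 49/2
the matrix is upper triangular; its diagonal is (3/2, 3/2, 3/2, 3/2, 3/2)
for a triangular matrix the eigenvalues are the diagonal entries, with algebraic multiplicity their repetition count


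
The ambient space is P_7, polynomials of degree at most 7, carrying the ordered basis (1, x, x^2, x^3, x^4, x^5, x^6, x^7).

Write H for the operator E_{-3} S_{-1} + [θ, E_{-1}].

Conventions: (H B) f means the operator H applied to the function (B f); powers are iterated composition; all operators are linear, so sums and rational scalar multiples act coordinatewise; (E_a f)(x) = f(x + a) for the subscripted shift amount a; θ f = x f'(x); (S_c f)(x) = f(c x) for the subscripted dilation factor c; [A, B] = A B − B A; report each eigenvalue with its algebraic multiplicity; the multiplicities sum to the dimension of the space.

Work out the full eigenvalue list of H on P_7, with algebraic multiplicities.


λ = -1 (multiplicity 4), λ = 1 (multiplicity 4)

image of 1: 1
image of x: -x + 4
image of x^2: x^2 - 4x + 7
image of x^3: -x^3 + 12x^2 - 33x + 30
image of x^4: x^4 - 8x^3 + 42x^2 - 96x + 77
image of x^5: -x^5 + 20x^4 - 110x^3 + 300x^2 - 425x + 248
image of x^6: x^6 - 12x^5 + 105x^4 - 480x^3 + 1155x^2 - 1428x + 723
image of x^7: -x^7 + 28x^6 - 231x^5 + 1050x^4 - 2975x^3 + 5208x^2 - 5145x + 2194
the matrix is upper triangular; its diagonal is (1, -1, 1, -1, 1, -1, 1, -1)
for a triangular matrix the eigenvalues are the diagonal entries, with algebraic multiplicity their repetition count


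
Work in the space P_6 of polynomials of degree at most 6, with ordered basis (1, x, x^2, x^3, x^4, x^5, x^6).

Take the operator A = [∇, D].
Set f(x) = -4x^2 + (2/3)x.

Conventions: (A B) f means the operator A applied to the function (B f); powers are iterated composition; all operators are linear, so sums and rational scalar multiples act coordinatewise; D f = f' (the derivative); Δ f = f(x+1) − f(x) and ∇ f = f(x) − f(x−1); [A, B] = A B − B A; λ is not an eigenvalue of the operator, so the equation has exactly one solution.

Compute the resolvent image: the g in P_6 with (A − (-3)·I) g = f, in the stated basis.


the result is g(x) = -(4/3)x^2 + (2/9)x

write g with unknown coordinates in the stated basis and equate coefficients in (A − (-3)·I) g = f
solving from the highest basis element down gives g = -(4/3)x^2 + (2/9)x
check: A g = 0
so A g − (-3)·g = -4x^2 + (2/3)x = f ✓


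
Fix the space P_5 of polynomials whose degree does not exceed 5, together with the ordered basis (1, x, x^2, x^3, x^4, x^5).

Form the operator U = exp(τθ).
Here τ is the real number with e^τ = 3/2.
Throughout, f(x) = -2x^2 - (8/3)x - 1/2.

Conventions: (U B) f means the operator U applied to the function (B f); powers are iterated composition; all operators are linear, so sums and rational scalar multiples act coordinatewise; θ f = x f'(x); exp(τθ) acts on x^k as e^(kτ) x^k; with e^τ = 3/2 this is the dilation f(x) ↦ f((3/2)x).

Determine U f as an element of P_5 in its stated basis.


exp(τθ) x^k = e^(kτ) x^k; with e^τ = 3/2 this sends x^k to (3/2)^k x^k
x ↦ 3/2 x
x^2 ↦ 9/4 x^2
applying this coordinatewise to f: exp(τθ) f = -(9/2)x^2 - 4x - 1/2

the result is g(x) = -(9/2)x^2 - 4x - 1/2


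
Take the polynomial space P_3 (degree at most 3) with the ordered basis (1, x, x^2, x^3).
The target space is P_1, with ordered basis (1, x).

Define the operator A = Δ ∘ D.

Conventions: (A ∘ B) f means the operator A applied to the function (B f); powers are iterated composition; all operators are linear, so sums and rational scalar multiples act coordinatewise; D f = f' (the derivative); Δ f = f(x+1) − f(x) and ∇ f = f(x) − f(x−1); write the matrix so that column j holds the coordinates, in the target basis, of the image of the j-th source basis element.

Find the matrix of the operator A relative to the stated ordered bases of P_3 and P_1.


image of 1: 0
image of x: 0
image of x^2: 2
image of x^3: 6x + 3
each image's coordinates form column j of the matrix

the matrix is [[0, 0, 2, 3]; [0, 0, 0, 6]] (rows listed top to bottom)


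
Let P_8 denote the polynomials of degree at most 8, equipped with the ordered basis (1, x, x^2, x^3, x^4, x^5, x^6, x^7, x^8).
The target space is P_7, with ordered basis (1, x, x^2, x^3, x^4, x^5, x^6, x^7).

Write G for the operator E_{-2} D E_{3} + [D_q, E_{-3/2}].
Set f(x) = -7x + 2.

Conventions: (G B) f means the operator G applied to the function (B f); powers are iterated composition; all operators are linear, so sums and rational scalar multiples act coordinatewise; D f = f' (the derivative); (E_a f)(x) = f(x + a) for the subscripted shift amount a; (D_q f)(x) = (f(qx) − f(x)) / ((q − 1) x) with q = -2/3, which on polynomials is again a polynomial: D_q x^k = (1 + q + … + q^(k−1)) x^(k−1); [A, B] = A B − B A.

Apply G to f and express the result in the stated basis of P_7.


g(x) = -7

E_{3} f = -7x - 19
D E_{3} f = -7
E_{-2} D E_{3} f = -7
E_{-3/2} f = -7x + 25/2
D_q E_{-3/2} f = -7
D_q f = -7
E_{-3/2} D_q f = -7
[D_q, E_{-3/2}] f = 0
(E_{-2} D E_{3} + [D_q, E_{-3/2}]) f = -7


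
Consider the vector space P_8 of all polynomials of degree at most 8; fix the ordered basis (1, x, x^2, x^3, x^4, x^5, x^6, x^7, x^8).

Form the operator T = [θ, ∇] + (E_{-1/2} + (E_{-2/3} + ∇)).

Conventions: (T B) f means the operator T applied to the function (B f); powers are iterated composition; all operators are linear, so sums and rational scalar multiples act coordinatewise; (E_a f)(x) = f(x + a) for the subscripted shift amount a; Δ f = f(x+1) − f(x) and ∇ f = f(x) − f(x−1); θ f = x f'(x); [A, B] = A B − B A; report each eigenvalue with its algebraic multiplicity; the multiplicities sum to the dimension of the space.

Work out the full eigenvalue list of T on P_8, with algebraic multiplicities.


λ = 2 (multiplicity 9)

image of 1: 2
image of x: 2x - 7/6
image of x^2: 2x^2 - (7/3)x + 61/36
image of x^3: 2x^3 - (7/2)x^2 + (61/12)x - 523/216
image of x^4: 2x^4 - (14/3)x^3 + (61/6)x^2 - (523/54)x + 4225/1296
image of x^5: 2x^5 - (35/6)x^4 + (305/18)x^3 - (2615/108)x^2 + (21125/1296)x - 32371/7776
image of x^6: 2x^6 - 7x^5 + (305/12)x^4 - (2615/54)x^3 + (21125/432)x^2 - (32371/1296)x + 238105/46656
image of x^7: 2x^7 - (49/6)x^6 + (427/12)x^5 - (18305/216)x^4 + (147875/1296)x^3 - (226597/2592)x^2 + (1666735/46656)x - 1698187/279936
image of x^8: 2x^8 - (28/3)x^7 + (427/9)x^6 - (3661/27)x^5 + (147875/648)x^4 - (226597/972)x^3 + (1666735/11664)x^2 - (1698187/34992)x + 11829409/1679616
the matrix is upper triangular; its diagonal is (2, 2, 2, 2, 2, 2, 2, 2, 2)
for a triangular matrix the eigenvalues are the diagonal entries, with algebraic multiplicity their repetition count


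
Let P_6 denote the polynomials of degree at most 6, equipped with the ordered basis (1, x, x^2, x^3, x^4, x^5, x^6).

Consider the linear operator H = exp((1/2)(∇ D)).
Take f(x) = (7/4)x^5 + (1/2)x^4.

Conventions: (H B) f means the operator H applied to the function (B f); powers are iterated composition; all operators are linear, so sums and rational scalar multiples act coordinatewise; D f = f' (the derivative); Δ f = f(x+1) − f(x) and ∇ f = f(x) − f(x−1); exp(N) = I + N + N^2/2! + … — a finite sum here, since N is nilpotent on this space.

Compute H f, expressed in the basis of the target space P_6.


g(x) = (7/4)x^5 + (1/2)x^4 + (35/2)x^3 - (93/4)x^2 + (163/4)x - 225/8

order-1 term: (35/2)x^3 - (93/4)x^2 + (29/2)x - 27/8
order-2 term: (105/4)x - 99/4
the series for exp((1/2)(∇ D)) f terminates at order 2
exp((1/2)(∇ D)) f = (7/4)x^5 + (1/2)x^4 + (35/2)x^3 - (93/4)x^2 + (163/4)x - 225/8


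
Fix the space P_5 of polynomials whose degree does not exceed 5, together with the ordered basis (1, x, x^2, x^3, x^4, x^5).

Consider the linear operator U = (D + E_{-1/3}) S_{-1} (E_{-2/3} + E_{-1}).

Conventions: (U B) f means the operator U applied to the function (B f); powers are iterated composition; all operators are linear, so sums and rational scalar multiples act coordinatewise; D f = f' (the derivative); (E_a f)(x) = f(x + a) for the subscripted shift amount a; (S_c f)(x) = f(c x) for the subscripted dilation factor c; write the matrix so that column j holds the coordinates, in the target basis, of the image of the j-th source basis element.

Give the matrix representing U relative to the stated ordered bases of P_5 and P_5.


image of 1: 2
image of x: -2x - 3
image of x^2: 2x^2 + 6x + 35/9
image of x^3: -2x^3 - 9x^2 - (35/3)x - 14/3
image of x^4: 2x^4 + 12x^3 + (70/3)x^2 + (56/3)x + 437/81
image of x^5: -2x^5 - 15x^4 - (350/9)x^3 - (140/3)x^2 - (2185/81)x - 496/81
each image's coordinates form column j of the matrix

the matrix is [[2, -3, 35/9, -14/3, 437/81, -496/81]; [0, -2, 6, -35/3, 56/3, -2185/81]; [0, 0, 2, -9, 70/3, -140/3]; [0, 0, 0, -2, 12, -350/9]; [0, 0, 0, 0, 2, -15]; [0, 0, 0, 0, 0, -2]] (rows listed top to bottom)


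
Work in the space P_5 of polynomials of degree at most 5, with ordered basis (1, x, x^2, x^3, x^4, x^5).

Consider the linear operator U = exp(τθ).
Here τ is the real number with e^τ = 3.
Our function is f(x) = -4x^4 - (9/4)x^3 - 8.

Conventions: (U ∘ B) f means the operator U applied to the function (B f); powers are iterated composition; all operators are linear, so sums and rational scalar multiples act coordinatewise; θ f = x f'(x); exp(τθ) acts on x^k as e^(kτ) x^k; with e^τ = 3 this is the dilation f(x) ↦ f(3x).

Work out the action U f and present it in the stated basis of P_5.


the image equals g(x) = -324x^4 - (243/4)x^3 - 8

exp(τθ) x^k = e^(kτ) x^k; with e^τ = 3 this sends x^k to 3^k x^k
x^3 ↦ 27 x^3
x^4 ↦ 81 x^4
applying this coordinatewise to f: exp(τθ) f = -324x^4 - (243/4)x^3 - 8


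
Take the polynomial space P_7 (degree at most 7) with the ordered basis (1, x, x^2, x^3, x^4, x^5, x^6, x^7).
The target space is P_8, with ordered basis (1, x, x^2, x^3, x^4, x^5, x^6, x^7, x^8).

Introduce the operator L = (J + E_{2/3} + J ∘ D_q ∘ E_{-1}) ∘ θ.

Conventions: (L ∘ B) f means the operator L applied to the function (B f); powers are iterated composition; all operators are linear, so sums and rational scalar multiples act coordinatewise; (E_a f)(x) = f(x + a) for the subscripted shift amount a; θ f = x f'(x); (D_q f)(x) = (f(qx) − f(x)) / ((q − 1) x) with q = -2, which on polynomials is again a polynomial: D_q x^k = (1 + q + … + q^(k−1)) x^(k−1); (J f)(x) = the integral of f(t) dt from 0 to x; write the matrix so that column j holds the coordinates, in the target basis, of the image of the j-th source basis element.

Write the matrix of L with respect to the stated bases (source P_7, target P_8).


the matrix is [[0, 2/3, 8/9, 8/9, 64/81, 160/243, 128/243, 896/2187]; [0, 2, -4/3, 13, -304/27, 2425/81, -844/27, 38857/729]; [0, 1/2, 1, 21/2, -4/3, 1075/27, -245/9, 15043/162]; [0, 0, 2/3, 6, -16/3, 650/9, -760/9, 23765/81]; [0, 0, 0, 3/4, -1, 575/12, -145/2, 40915/108]; [0, 0, 0, 0, 4/5, 16, -276/5, 5831/15]; [0, 0, 0, 0, 0, 5/6, -15, 1225/6]; [0, 0, 0, 0, 0, 0, 6/7, 50]; [0, 0, 0, 0, 0, 0, 0, 7/8]] (rows listed top to bottom)

image of 1: 0
image of x: (1/2)x^2 + 2x + 2/3
image of x^2: (2/3)x^3 + x^2 - (4/3)x + 8/9
image of x^3: (3/4)x^4 + 6x^3 + (21/2)x^2 + 13x + 8/9
image of x^4: (4/5)x^5 - x^4 - (16/3)x^3 - (4/3)x^2 - (304/27)x + 64/81
image of x^5: (5/6)x^6 + 16x^5 + (575/12)x^4 + (650/9)x^3 + (1075/27)x^2 + (2425/81)x + 160/243
image of x^6: (6/7)x^7 - 15x^6 - (276/5)x^5 - (145/2)x^4 - (760/9)x^3 - (245/9)x^2 - (844/27)x + 128/243
image of x^7: (7/8)x^8 + 50x^7 + (1225/6)x^6 + (5831/15)x^5 + (40915/108)x^4 + (23765/81)x^3 + (15043/162)x^2 + (38857/729)x + 896/2187
each image's coordinates form column j of the matrix


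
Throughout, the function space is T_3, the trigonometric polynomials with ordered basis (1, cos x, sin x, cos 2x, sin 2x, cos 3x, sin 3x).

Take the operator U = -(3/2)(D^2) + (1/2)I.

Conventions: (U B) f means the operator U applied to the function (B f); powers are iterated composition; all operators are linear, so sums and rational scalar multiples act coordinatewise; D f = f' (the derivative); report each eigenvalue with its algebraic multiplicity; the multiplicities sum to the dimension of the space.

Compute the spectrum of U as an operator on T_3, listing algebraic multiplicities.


λ = 1/2 (multiplicity 1), λ = 2 (multiplicity 2), λ = 13/2 (multiplicity 2), λ = 14 (multiplicity 2)

image of 1: 1/2
image of cos x: 2cos x
image of sin x: 2sin x
image of cos 2x: (13/2)cos 2x
image of sin 2x: (13/2)sin 2x
image of cos 3x: 14cos 3x
image of sin 3x: 14sin 3x
the matrix is diagonal; its diagonal is (1/2, 2, 2, 13/2, 13/2, 14, 14)
for a triangular matrix the eigenvalues are the diagonal entries, with algebraic multiplicity their repetition count


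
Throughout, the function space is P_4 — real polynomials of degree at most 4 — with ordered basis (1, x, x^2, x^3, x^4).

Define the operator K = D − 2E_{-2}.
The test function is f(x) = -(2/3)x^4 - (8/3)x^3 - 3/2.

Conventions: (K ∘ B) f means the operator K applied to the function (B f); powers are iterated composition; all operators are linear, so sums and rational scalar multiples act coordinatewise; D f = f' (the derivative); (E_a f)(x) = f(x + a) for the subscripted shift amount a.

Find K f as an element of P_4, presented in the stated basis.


g(x) = (4/3)x^4 - 8x^3 - 8x^2 + (64/3)x - 55/3

D f = -(8/3)x^3 - 8x^2
E_{-2} f = -(2/3)x^4 + (8/3)x^3 - (32/3)x + 55/6
(-2E_{-2}) f = (4/3)x^4 - (16/3)x^3 + (64/3)x - 55/3
(D − 2E_{-2}) f = (4/3)x^4 - 8x^3 - 8x^2 + (64/3)x - 55/3


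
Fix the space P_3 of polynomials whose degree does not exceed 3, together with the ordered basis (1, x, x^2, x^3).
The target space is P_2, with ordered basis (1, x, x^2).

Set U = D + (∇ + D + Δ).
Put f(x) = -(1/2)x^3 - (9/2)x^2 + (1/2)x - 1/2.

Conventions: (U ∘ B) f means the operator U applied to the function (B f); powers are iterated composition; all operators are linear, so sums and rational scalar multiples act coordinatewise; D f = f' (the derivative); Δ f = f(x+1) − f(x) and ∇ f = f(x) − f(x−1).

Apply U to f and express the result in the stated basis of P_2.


D f = -(3/2)x^2 - 9x + 1/2
∇ f = -(3/2)x^2 - (15/2)x + 9/2
D f = -(3/2)x^2 - 9x + 1/2
Δ f = -(3/2)x^2 - (21/2)x - 9/2
(∇ + D + Δ) f = -(9/2)x^2 - 27x + 1/2
(D + (∇ + D + Δ)) f = -6x^2 - 36x + 1

the image equals g(x) = -6x^2 - 36x + 1


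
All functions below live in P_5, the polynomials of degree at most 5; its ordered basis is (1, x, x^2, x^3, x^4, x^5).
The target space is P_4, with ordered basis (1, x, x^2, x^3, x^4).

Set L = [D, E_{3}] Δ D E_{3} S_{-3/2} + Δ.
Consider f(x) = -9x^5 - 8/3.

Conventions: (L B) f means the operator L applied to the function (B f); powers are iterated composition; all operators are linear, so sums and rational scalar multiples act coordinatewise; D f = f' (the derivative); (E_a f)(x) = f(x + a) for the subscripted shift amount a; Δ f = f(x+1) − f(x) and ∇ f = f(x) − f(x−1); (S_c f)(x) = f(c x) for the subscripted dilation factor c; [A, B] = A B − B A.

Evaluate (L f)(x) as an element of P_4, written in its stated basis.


S_{-3/2} f = (2187/32)x^5 - 8/3
E_{3} S_{-3/2} f = (2187/32)x^5 + (32805/32)x^4 + (98415/16)x^3 + (295245/16)x^2 + (885735/32)x + 1594067/96
D E_{3} S_{-3/2} f = (10935/32)x^4 + (32805/8)x^3 + (295245/16)x^2 + (295245/8)x + 885735/32
Δ D E_{3} S_{-3/2} f = (10935/8)x^3 + (229635/16)x^2 + (404595/8)x + 1913625/32
E_{3} (Δ D E_{3}) S_{-3/2} f = (10935/8)x^3 + (426465/16)x^2 + (1388745/8)x + 12083175/32
D E_{3} (Δ D E_{3}) S_{-3/2} f = (32805/8)x^2 + (426465/8)x + 1388745/8
D (Δ D E_{3}) S_{-3/2} f = (32805/8)x^2 + (229635/8)x + 404595/8
E_{3} D (Δ D E_{3}) S_{-3/2} f = (32805/8)x^2 + (426465/8)x + 1388745/8
[D, E_{3}] (Δ D E_{3}) S_{-3/2} f = 0
Δ f = -45x^4 - 90x^3 - 90x^2 - 45x - 9
([D, E_{3}] Δ D E_{3} S_{-3/2} + Δ) f = -45x^4 - 90x^3 - 90x^2 - 45x - 9

the image equals g(x) = -45x^4 - 90x^3 - 90x^2 - 45x - 9


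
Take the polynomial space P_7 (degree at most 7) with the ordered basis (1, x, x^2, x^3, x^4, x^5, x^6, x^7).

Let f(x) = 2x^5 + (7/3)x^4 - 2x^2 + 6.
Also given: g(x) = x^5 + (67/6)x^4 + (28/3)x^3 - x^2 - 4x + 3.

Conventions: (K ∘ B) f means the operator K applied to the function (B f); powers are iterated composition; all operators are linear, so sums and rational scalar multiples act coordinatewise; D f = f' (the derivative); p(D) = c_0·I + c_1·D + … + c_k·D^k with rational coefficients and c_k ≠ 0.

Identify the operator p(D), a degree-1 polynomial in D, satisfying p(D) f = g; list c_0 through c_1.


p(D) = (1/2)·I + D, i.e. c_0 = 1/2, c_1 = 1

D^0 f = 2x^5 + (7/3)x^4 - 2x^2 + 6
D^1 f = 10x^4 + (28/3)x^3 - 4x
matching coefficients of g against c_0 f + c_1 Df + … from the top degree down determines the c_i
solution: c_0 = 1/2, c_1 = 1


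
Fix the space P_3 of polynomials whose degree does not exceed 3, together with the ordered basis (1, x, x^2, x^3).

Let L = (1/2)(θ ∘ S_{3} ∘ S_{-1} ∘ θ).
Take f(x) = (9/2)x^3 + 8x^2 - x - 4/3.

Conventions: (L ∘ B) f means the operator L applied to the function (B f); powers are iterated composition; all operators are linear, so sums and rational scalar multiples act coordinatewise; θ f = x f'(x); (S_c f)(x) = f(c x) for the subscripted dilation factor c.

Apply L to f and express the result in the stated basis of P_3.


θ f = (27/2)x^3 + 16x^2 - x
S_{-1} θ f = -(27/2)x^3 + 16x^2 + x
S_{3} (S_{-1} ∘ θ) f = -(729/2)x^3 + 144x^2 + 3x
θ S_{3} (S_{-1} ∘ θ) f = -(2187/2)x^3 + 288x^2 + 3x
((1/2)(θ ∘ S_{3} ∘ S_{-1} ∘ θ)) f = -(2187/4)x^3 + 144x^2 + (3/2)x

the image equals g(x) = -(2187/4)x^3 + 144x^2 + (3/2)x


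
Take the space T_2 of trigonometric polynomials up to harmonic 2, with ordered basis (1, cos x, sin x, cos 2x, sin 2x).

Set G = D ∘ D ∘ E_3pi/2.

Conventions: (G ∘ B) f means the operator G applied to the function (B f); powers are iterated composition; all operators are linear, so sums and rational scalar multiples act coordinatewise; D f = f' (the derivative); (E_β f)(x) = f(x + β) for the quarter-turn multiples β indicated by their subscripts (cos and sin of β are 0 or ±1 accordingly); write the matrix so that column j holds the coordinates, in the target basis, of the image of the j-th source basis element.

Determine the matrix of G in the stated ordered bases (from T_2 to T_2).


image of 1: 0
image of cos x: -sin x
image of sin x: cos x
image of cos 2x: 4cos 2x
image of sin 2x: 4sin 2x
each image's coordinates form column j of the matrix

the matrix is [[0, 0, 0, 0, 0]; [0, 0, 1, 0, 0]; [0, -1, 0, 0, 0]; [0, 0, 0, 4, 0]; [0, 0, 0, 0, 4]] (rows listed top to bottom)


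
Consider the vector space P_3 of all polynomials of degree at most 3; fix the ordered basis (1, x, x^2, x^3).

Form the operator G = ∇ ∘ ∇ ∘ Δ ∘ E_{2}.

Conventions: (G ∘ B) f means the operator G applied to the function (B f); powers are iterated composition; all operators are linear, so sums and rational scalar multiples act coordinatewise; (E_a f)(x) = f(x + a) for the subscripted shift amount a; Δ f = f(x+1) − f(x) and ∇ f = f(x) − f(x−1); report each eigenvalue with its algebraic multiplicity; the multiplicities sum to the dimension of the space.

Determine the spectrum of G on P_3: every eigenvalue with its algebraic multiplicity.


image of 1: 0
image of x: 0
image of x^2: 0
image of x^3: 6
the matrix is upper triangular; its diagonal is (0, 0, 0, 0)
for a triangular matrix the eigenvalues are the diagonal entries, with algebraic multiplicity their repetition count

λ = 0 (multiplicity 4)


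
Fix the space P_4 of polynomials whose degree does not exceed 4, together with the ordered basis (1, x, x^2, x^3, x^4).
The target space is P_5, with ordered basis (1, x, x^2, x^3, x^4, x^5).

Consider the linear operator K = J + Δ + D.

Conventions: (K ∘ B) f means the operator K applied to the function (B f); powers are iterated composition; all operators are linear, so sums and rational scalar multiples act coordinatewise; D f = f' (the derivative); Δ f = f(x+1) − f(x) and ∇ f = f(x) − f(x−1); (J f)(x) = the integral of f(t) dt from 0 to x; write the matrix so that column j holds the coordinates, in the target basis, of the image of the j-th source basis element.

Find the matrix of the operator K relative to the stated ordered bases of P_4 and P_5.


image of 1: x
image of x: (1/2)x^2 + 2
image of x^2: (1/3)x^3 + 4x + 1
image of x^3: (1/4)x^4 + 6x^2 + 3x + 1
image of x^4: (1/5)x^5 + 8x^3 + 6x^2 + 4x + 1
each image's coordinates form column j of the matrix

the matrix is [[0, 2, 1, 1, 1]; [1, 0, 4, 3, 4]; [0, 1/2, 0, 6, 6]; [0, 0, 1/3, 0, 8]; [0, 0, 0, 1/4, 0]; [0, 0, 0, 0, 1/5]] (rows listed top to bottom)


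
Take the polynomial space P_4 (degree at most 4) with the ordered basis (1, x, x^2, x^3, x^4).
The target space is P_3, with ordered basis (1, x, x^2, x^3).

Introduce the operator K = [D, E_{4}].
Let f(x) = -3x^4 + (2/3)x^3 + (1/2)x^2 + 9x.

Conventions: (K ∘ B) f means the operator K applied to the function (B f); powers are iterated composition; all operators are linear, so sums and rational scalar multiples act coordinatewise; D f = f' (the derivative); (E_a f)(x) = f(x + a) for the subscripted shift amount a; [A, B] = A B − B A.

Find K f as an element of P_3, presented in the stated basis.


E_{4} f = -3x^4 - (142/3)x^3 - (559/2)x^2 - 723x - 2044/3
D E_{4} f = -12x^3 - 142x^2 - 559x - 723
D f = -12x^3 + 2x^2 + x + 9
E_{4} D f = -12x^3 - 142x^2 - 559x - 723
[D, E_{4}] f = 0

the image equals g(x) = 0


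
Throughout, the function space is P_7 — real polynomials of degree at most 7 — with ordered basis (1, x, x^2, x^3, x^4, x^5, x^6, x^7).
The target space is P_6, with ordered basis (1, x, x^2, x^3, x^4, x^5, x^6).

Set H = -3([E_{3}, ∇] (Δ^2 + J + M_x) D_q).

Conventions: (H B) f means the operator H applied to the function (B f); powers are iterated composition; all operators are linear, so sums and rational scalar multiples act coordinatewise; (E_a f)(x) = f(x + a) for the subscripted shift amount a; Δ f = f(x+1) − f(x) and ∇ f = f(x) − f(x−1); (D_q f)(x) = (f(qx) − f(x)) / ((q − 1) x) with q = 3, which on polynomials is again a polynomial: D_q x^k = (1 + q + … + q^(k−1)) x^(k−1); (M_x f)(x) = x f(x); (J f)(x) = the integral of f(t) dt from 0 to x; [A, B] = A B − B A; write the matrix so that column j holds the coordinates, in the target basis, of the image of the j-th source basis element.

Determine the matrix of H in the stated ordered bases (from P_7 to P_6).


the matrix is [[0, 0, 0, 0, 0, 0, 0, 0]; [0, 0, 0, 0, 0, 0, 0, 0]; [0, 0, 0, 0, 0, 0, 0, 0]; [0, 0, 0, 0, 0, 0, 0, 0]; [0, 0, 0, 0, 0, 0, 0, 0]; [0, 0, 0, 0, 0, 0, 0, 0]; [0, 0, 0, 0, 0, 0, 0, 0]] (rows listed top to bottom)

image of 1: 0
image of x: 0
image of x^2: 0
image of x^3: 0
image of x^4: 0
image of x^5: 0
image of x^6: 0
image of x^7: 0
each image's coordinates form column j of the matrix


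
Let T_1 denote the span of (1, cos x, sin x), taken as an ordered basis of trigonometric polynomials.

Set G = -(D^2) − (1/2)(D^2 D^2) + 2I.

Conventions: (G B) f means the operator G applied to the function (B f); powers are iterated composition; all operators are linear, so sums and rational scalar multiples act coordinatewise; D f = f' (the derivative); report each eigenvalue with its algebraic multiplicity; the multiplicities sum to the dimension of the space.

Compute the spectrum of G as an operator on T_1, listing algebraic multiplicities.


λ = 2 (multiplicity 1), λ = 5/2 (multiplicity 2)

image of 1: 2
image of cos x: (5/2)cos x
image of sin x: (5/2)sin x
the matrix is diagonal; its diagonal is (2, 5/2, 5/2)
for a triangular matrix the eigenvalues are the diagonal entries, with algebraic multiplicity their repetition count


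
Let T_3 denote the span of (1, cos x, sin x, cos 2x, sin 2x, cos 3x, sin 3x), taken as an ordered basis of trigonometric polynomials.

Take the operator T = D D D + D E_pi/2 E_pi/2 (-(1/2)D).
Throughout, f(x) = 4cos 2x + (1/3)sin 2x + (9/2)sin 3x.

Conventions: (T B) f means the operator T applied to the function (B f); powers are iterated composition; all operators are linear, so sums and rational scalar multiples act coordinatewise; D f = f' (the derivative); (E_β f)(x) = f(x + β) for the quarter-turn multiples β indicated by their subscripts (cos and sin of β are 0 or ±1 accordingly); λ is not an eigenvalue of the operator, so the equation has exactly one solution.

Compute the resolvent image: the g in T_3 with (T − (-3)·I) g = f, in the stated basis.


the image equals g(x) = (68/267)cos 2x - (91/267)sin 2x + (54/325)cos 3x - (3/325)sin 3x

write g with unknown coordinates in the stated basis and equate coefficients in (T − (-3)·I) g = f
solving from the highest basis element down gives g = (68/267)cos 2x - (91/267)sin 2x + (54/325)cos 3x - (3/325)sin 3x
check: T g = (288/89)cos 2x + (362/267)sin 2x - (162/325)cos 3x + (2943/650)sin 3x
so T g − (-3)·g = 4cos 2x + (1/3)sin 2x + (9/2)sin 3x = f ✓


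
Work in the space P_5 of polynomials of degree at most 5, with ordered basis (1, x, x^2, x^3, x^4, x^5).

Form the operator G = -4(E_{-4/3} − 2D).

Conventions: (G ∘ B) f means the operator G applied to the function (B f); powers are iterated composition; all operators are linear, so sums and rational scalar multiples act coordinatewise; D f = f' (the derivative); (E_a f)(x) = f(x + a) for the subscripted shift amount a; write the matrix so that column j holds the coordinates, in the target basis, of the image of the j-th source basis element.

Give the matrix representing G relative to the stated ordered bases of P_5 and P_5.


image of 1: -4
image of x: -4x + 40/3
image of x^2: -4x^2 + (80/3)x - 64/9
image of x^3: -4x^3 + 40x^2 - (64/3)x + 256/27
image of x^4: -4x^4 + (160/3)x^3 - (128/3)x^2 + (1024/27)x - 1024/81
image of x^5: -4x^5 + (200/3)x^4 - (640/9)x^3 + (2560/27)x^2 - (5120/81)x + 4096/243
each image's coordinates form column j of the matrix

the matrix is [[-4, 40/3, -64/9, 256/27, -1024/81, 4096/243]; [0, -4, 80/3, -64/3, 1024/27, -5120/81]; [0, 0, -4, 40, -128/3, 2560/27]; [0, 0, 0, -4, 160/3, -640/9]; [0, 0, 0, 0, -4, 200/3]; [0, 0, 0, 0, 0, -4]] (rows listed top to bottom)


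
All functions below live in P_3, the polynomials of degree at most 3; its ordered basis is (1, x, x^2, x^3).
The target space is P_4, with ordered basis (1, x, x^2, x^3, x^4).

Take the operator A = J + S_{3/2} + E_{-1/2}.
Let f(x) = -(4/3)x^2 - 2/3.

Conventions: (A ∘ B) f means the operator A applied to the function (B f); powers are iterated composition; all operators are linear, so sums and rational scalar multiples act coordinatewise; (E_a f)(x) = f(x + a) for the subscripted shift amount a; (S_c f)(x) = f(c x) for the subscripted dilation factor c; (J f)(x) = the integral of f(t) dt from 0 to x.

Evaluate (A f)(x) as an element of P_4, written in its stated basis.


J f = -(4/9)x^3 - (2/3)x
S_{3/2} f = -3x^2 - 2/3
E_{-1/2} f = -(4/3)x^2 + (4/3)x - 1
(J + S_{3/2} + E_{-1/2}) f = -(4/9)x^3 - (13/3)x^2 + (2/3)x - 5/3

the image equals g(x) = -(4/9)x^3 - (13/3)x^2 + (2/3)x - 5/3


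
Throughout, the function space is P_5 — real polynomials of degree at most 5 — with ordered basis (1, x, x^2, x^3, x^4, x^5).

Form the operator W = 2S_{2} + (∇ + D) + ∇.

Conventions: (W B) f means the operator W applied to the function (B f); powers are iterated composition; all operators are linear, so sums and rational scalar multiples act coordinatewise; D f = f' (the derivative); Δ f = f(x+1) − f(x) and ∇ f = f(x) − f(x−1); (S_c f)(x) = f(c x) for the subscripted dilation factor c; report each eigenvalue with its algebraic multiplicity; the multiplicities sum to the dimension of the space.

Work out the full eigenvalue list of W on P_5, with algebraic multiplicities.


λ = 2 (multiplicity 1), λ = 4 (multiplicity 1), λ = 8 (multiplicity 1), λ = 16 (multiplicity 1), λ = 32 (multiplicity 1), λ = 64 (multiplicity 1)

image of 1: 2
image of x: 4x + 3
image of x^2: 8x^2 + 6x - 2
image of x^3: 16x^3 + 9x^2 - 6x + 2
image of x^4: 32x^4 + 12x^3 - 12x^2 + 8x - 2
image of x^5: 64x^5 + 15x^4 - 20x^3 + 20x^2 - 10x + 2
the matrix is upper triangular; its diagonal is (2, 4, 8, 16, 32, 64)
for a triangular matrix the eigenvalues are the diagonal entries, with algebraic multiplicity their repetition count


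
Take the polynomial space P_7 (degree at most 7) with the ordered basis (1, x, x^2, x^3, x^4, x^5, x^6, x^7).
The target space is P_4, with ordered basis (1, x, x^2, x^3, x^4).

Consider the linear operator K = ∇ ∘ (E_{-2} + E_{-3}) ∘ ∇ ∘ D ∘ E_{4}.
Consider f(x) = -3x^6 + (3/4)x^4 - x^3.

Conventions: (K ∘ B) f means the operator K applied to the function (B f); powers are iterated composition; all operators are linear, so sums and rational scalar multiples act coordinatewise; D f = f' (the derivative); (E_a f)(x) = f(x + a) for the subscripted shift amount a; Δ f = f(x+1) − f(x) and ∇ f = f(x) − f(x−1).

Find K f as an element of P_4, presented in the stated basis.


the image equals g(x) = -720x^3 - 1080x^2 - 1404x - 534

E_{4} f = -3x^6 - 72x^5 - (2877/4)x^4 - 3829x^3 - 11460x^2 - 18288x - 12160
D E_{4} f = -18x^5 - 360x^4 - 2877x^3 - 11487x^2 - 22920x - 18288
∇ D E_{4} f = -90x^4 - 1260x^3 - 6651x^2 - 15693x - 13968
E_{-2} (∇ ∘ D ∘ E_{4}) f = -90x^4 - 540x^3 - 1251x^2 - 1329x - 546
E_{-3} (∇ ∘ D ∘ E_{4}) f = -90x^4 - 180x^3 - 171x^2 - 87x - 18
(E_{-2} + E_{-3}) (∇ ∘ D ∘ E_{4}) f = -180x^4 - 720x^3 - 1422x^2 - 1416x - 564
∇ (E_{-2} + E_{-3}) (∇ ∘ D ∘ E_{4}) f = -720x^3 - 1080x^2 - 1404x - 534


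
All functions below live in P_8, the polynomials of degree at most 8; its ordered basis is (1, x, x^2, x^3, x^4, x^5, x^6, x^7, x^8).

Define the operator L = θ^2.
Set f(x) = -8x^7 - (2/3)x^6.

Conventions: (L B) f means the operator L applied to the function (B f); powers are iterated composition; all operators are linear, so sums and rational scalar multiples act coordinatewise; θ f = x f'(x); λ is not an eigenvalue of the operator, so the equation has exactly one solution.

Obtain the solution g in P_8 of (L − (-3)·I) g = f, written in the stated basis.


write g with unknown coordinates in the stated basis and equate coefficients in (L − (-3)·I) g = f
solving from the highest basis element down gives g = -(2/13)x^7 - (2/117)x^6
check: L g = -(98/13)x^7 - (8/13)x^6
so L g − (-3)·g = -8x^7 - (2/3)x^6 = f ✓

the result is g(x) = -(2/13)x^7 - (2/117)x^6


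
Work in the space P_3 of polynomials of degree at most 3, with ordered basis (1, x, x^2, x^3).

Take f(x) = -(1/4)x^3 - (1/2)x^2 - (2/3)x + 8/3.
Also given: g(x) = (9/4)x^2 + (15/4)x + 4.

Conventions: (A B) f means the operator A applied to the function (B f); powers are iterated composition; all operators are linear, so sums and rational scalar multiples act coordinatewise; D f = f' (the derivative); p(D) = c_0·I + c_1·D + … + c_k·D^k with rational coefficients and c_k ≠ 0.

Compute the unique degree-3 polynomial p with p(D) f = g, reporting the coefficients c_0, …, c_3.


p(D) = -3·D − (1/2)·D^2 − D^3, i.e. c_0 = 0, c_1 = -3, c_2 = -1/2, c_3 = -1

D^0 f = -(1/4)x^3 - (1/2)x^2 - (2/3)x + 8/3
D^1 f = -(3/4)x^2 - x - 2/3
D^2 f = -(3/2)x - 1
D^3 f = -3/2
matching coefficients of g against c_0 f + c_1 Df + … from the top degree down determines the c_i
solution: c_0 = 0, c_1 = -3, c_2 = -1/2, c_3 = -1


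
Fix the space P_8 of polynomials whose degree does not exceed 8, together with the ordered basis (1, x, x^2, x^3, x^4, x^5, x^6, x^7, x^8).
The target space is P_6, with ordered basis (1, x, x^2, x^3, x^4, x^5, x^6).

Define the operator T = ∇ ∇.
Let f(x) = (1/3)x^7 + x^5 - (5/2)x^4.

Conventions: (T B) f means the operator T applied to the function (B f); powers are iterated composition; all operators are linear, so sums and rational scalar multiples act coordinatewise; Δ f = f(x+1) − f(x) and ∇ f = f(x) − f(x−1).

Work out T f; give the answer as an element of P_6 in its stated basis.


∇ f = (7/3)x^6 - 7x^5 + (50/3)x^4 - (95/3)x^3 + 32x^2 - (52/3)x + 23/6
∇ ∇ f = 14x^5 - 70x^4 + (550/3)x^3 - 300x^2 + (824/3)x - 107

the image equals g(x) = 14x^5 - 70x^4 + (550/3)x^3 - 300x^2 + (824/3)x - 107


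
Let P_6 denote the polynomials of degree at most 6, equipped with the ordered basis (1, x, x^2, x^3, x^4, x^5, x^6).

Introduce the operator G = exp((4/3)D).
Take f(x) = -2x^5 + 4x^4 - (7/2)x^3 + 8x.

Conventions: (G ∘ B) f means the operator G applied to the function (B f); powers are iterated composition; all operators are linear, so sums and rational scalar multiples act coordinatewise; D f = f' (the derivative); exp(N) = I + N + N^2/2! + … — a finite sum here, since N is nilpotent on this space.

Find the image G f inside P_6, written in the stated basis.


g(x) = -2x^5 - (28/3)x^4 - (319/18)x^3 - (506/27)x^2 - (352/81)x + 1600/243

order-1 term: -(40/3)x^4 + (64/3)x^3 - 14x^2 + 32/3
order-2 term: -(320/9)x^3 + (128/3)x^2 - (56/3)x
order-3 term: -(1280/27)x^2 + (1024/27)x - 224/27
order-4 term: -(2560/81)x + 1024/81
order-5 term: -2048/243
the series for exp((4/3)D) f terminates at order 5
exp((4/3)D) f = -2x^5 - (28/3)x^4 - (319/18)x^3 - (506/27)x^2 - (352/81)x + 1600/243
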